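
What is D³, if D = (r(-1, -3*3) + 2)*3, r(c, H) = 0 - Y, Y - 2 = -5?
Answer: 3375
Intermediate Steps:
Y = -3 (Y = 2 - 5 = -3)
r(c, H) = 3 (r(c, H) = 0 - 1*(-3) = 0 + 3 = 3)
D = 15 (D = (3 + 2)*3 = 5*3 = 15)
D³ = 15³ = 3375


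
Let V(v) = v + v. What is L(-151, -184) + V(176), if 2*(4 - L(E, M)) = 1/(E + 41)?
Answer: 78321/220 ≈ 356.00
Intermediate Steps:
V(v) = 2*v
L(E, M) = 4 - 1/(2*(41 + E)) (L(E, M) = 4 - 1/(2*(E + 41)) = 4 - 1/(2*(41 + E)))
L(-151, -184) + V(176) = (327 + 8*(-151))/(2*(41 - 151)) + 2*176 = (1/2)*(327 - 1208)/(-110) + 352 = (1/2)*(-1/110)*(-881) + 352 = 881/220 + 352 = 78321/220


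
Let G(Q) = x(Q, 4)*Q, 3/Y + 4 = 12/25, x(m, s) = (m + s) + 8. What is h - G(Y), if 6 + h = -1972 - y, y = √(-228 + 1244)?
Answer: -15244057/7744 - 2*√254 ≈ -2000.4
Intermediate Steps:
x(m, s) = 8 + m + s
Y = -75/88 (Y = 3/(-4 + 12/25) = 3/(-88/25) = 3*(-25/88) = -75/88 ≈ -0.85227)
G(Q) = Q*(12 + Q) (G(Q) = (8 + Q + 4)*Q = (12 + Q)*Q = Q*(12 + Q))
y = 2*√254 (y = √1016 = 2*√254 ≈ 31.875)
h = -1978 - 2*√254 (h = -6 + (-1972 - 2*√254) = -1978 - 2*√254 ≈ -2009.9)
h - G(Y) = (-1978 - 2*√254) - (-75)*(12 - 75/88)/88 = (-1978 - 2*√254) - (-75)*981/(88*88) = (-1978 - 2*√254) - 1*(-73575/7744) = (-1978 - 2*√254) + 73575/7744 = -15244057/7744 - 2*√254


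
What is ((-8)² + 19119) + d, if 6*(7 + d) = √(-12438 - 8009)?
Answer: 19176 + I*√20447/6 ≈ 19176.0 + 23.832*I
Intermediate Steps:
d = -7 + I*√20447/6 (d = -7 + √(-12438 - 8009)/6 = -7 + √(-20447)/6 = -7 + (I*√20447)/6 = -7 + I*√20447/6 ≈ -7.0 + 23.832*I)
((-8)² + 19119) + d = ((-8)² + 19119) + (-7 + I*√20447/6) = (64 + 19119) + (-7 + I*√20447/6) = 19183 + (-7 + I*√20447/6) = 19176 + I*√20447/6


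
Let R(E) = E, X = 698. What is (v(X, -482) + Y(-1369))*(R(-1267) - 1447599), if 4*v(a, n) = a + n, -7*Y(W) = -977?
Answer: -1963213430/7 ≈ -2.8046e+8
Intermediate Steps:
Y(W) = 977/7 (Y(W) = -1/7*(-977) = 977/7)
v(a, n) = a/4 + n/4 (v(a, n) = (a + n)/4 = a/4 + n/4)
(v(X, -482) + Y(-1369))*(R(-1267) - 1447599) = (((1/4)*698 + (1/4)*(-482)) + 977/7)*(-1267 - 1447599) = ((349/2 - 241/2) + 977/7)*(-1448866) = (54 + 977/7)*(-1448866) = (1355/7)*(-1448866) = -1963213430/7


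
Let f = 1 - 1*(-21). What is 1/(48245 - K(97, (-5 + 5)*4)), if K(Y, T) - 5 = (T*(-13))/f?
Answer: 1/48240 ≈ 2.0730e-5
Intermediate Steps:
f = 22 (f = 1 + 21 = 22)
K(Y, T) = 5 - 13*T/22 (K(Y, T) = 5 + (T*(-13))/22 = 5 - 13*T*(1/22) = 5 - 13*T/22)
1/(48245 - K(97, (-5 + 5)*4)) = 1/(48245 - (5 - 13*(-5 + 5)*4/22)) = 1/(48245 - (5 - 0*4)) = 1/(48245 - (5 - 13/22*0)) = 1/(48245 - (5 + 0)) = 1/(48245 - 1*5) = 1/(48245 - 5) = 1/48240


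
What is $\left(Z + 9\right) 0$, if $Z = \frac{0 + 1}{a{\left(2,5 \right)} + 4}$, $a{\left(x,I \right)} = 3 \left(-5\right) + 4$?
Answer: $0$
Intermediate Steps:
$a{\left(x,I \right)} = -11$ ($a{\left(x,I \right)} = -15 + 4 = -11$)
$Z = - \frac{1}{7}$ ($Z = \frac{0 + 1}{-11 + 4} = 1 \frac{1}{-7} = 1 \left(- \frac{1}{7}\right) = - \frac{1}{7} \approx -0.14286$)
$\left(Z + 9\right) 0 = \left(- \frac{1}{7} + 9\right) 0 = \frac{62}{7} \cdot 0 = 0$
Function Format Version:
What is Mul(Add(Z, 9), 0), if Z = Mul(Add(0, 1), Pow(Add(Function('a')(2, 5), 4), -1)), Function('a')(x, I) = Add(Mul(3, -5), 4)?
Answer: 0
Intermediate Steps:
Function('a')(x, I) = -11 (Function('a')(x, I) = Add(-15, 4) = -11)
Z = Rational(-1, 7) (Z = Mul(Add(0, 1), Pow(Add(-11, 4), -1)) = Mul(1, Pow(-7, -1)) = Mul(1, Rational(-1, 7)) = Rational(-1, 7) ≈ -0.14286)
Mul(Add(Z, 9), 0) = Mul(Add(Rational(-1, 7), 9), 0) = Mul(Rational(62, 7), 0) = 0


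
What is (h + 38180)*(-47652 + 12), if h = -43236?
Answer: 240867840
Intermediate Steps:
(h + 38180)*(-47652 + 12) = (-43236 + 38180)*(-47652 + 12) = -5056*(-47640) = 240867840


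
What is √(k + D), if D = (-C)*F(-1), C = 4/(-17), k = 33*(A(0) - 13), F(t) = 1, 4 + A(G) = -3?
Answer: 4*I*√11917/17 ≈ 25.686*I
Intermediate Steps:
A(G) = -7 (A(G) = -4 - 3 = -7)
k = -660 (k = 33*(-7 - 13) = 33*(-20) = -660)
C = -4/17 (C = 4*(-1/17) = -4/17 ≈ -0.23529)
D = 4/17 (D = -1*(-4/17)*1 = (4/17)*1 = 4/17 ≈ 0.23529)
√(k + D) = √(-660 + 4/17) = √(-11216/17) = 4*I*√11917/17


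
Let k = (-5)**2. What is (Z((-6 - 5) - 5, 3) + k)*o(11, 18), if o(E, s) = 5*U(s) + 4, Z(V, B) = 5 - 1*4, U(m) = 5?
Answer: 754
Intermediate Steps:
k = 25
Z(V, B) = 1 (Z(V, B) = 5 - 4 = 1)
o(E, s) = 29 (o(E, s) = 5*5 + 4 = 25 + 4 = 29)
(Z((-6 - 5) - 5, 3) + k)*o(11, 18) = (1 + 25)*29 = 26*29 = 754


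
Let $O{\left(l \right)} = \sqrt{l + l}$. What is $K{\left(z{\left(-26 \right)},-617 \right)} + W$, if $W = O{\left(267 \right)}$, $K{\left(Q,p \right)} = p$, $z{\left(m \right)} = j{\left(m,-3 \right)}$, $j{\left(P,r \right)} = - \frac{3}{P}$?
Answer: $-617 + \sqrt{534} \approx -593.89$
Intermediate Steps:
$z{\left(m \right)} = - \frac{3}{m}$
$O{\left(l \right)} = \sqrt{2} \sqrt{l}$ ($O{\left(l \right)} = \sqrt{2 l} = \sqrt{2} \sqrt{l}$)
$W = \sqrt{534}$ ($W = \sqrt{2} \sqrt{267} = \sqrt{534} \approx 23.108$)
$K{\left(z{\left(-26 \right)},-617 \right)} + W = -617 + \sqrt{534}$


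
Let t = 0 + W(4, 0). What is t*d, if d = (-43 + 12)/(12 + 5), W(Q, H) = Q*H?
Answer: 0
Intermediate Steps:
W(Q, H) = H*Q
d = -31/17 ≈ -1.8235
t = 0 (t = 0 + 0*4 = 0 + 0 = 0)
t*d = 0*(-31/17) = 0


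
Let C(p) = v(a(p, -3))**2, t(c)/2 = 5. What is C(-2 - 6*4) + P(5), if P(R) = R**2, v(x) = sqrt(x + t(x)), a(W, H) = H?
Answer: 32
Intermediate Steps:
t(c) = 10 (t(c) = 2*5 = 10)
v(x) = sqrt(10 + x) (v(x) = sqrt(x + 10) = sqrt(10 + x))
C(p) = 7 (C(p) = (sqrt(10 - 3))**2 = (sqrt(7))**2 = 7)
C(-2 - 6*4) + P(5) = 7 + 5**2 = 7 + 25 = 32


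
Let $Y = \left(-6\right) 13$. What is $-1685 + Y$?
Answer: $-1763$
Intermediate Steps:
$Y = -78$
$-1685 + Y = -1685 - 78 = -1763$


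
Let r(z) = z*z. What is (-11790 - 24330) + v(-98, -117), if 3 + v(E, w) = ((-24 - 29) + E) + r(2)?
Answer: -36270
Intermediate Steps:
r(z) = z²
v(E, w) = -52 + E (v(E, w) = -3 + (((-24 - 29) + E) + 2²) = -3 + ((-53 + E) + 4) = -3 + (-49 + E) = -52 + E)
(-11790 - 24330) + v(-98, -117) = (-11790 - 24330) + (-52 - 98) = -36120 - 150 = -36270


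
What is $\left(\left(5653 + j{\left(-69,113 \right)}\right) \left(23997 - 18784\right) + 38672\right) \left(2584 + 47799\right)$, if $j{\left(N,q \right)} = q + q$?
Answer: $1546047649317$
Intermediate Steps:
$j{\left(N,q \right)} = 2 q$
$\left(\left(5653 + j{\left(-69,113 \right)}\right) \left(23997 - 18784\right) + 38672\right) \left(2584 + 47799\right) = \left(\left(5653 + 2 \cdot 113\right) \left(23997 - 18784\right) + 38672\right) \left(2584 + 47799\right) = \left(\left(5653 + 226\right) 5213 + 38672\right) 50383 = \left(5879 \cdot 5213 + 38672\right) 50383 = \left(30647227 + 38672\right) 50383 = 30685899 \cdot 50383 = 1546047649317$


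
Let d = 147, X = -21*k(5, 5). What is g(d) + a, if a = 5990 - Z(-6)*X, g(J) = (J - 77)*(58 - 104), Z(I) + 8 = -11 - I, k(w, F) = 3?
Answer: 1951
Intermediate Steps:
X = -63 (X = -21*3 = -63)
Z(I) = -19 - I (Z(I) = -8 + (-11 - I) = -19 - I)
g(J) = 3542 - 46*J (g(J) = (-77 + J)*(-46) = 3542 - 46*J)
a = 5171 (a = 5990 - (-19 - 1*(-6))*(-63) = 5990 - (-19 + 6)*(-63) = 5990 - (-13)*(-63) = 5990 - 1*819 = 5990 - 819 = 5171)
g(d) + a = (3542 - 46*147) + 5171 = (3542 - 6762) + 5171 = -3220 + 5171 = 1951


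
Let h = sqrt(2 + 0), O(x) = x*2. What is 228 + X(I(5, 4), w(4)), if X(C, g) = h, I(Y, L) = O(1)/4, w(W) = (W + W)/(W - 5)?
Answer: 228 + sqrt(2) ≈ 229.41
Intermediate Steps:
O(x) = 2*x
w(W) = 2*W/(-5 + W) (w(W) = (2*W)/(-5 + W) = 2*W/(-5 + W))
I(Y, L) = 1/2 (I(Y, L) = (2*1)/4 = 2*(1/4) = 1/2)
h = sqrt(2) ≈ 1.4142
X(C, g) = sqrt(2)
228 + X(I(5, 4), w(4)) = 228 + sqrt(2)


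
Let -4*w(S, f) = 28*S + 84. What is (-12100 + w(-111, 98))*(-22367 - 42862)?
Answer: 739957776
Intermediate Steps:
w(S, f) = -21 - 7*S (w(S, f) = -(28*S + 84)/4 = -(84 + 28*S)/4 = -21 - 7*S)
(-12100 + w(-111, 98))*(-22367 - 42862) = (-12100 + (-21 - 7*(-111)))*(-22367 - 42862) = (-12100 + (-21 + 777))*(-65229) = (-12100 + 756)*(-65229) = -11344*(-65229) = 739957776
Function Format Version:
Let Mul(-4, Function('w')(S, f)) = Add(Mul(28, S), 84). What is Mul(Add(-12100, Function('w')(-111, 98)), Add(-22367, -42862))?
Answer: 739957776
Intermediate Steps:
Function('w')(S, f) = Add(-21, Mul(-7, S)) (Function('w')(S, f) = Mul(Rational(-1, 4), Add(Mul(28, S), 84)) = Mul(Rational(-1, 4), Add(84, Mul(28, S))) = Add(-21, Mul(-7, S)))
Mul(Add(-12100, Function('w')(-111, 98)), Add(-22367, -42862)) = Mul(Add(-12100, Add(-21, Mul(-7, -111))), Add(-22367, -42862)) = Mul(Add(-12100, Add(-21, 777)), -65229) = Mul(Add(-12100, 756), -65229) = Mul(-11344, -65229) = 739957776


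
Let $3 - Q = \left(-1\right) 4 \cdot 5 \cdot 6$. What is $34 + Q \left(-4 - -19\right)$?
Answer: $1879$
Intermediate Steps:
$Q = 123$ ($Q = 3 - \left(-1\right) 4 \cdot 5 \cdot 6 = 3 - \left(-4\right) 5 \cdot 6 = 3 - \left(-20\right) 6 = 3 - -120 = 3 + 120 = 123$)
$34 + Q \left(-4 - -19\right) = 34 + 123 \left(-4 - -19\right) = 34 + 123 \left(-4 + 19\right) = 34 + 123 \cdot 15 = 34 + 1845 = 1879$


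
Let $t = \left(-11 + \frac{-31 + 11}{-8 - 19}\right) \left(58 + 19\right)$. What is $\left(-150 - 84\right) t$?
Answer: $\frac{554554}{3} \approx 1.8485 \cdot 10^{5}$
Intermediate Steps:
$t = - \frac{21329}{27}$ ($t = \left(-11 - \frac{20}{-27}\right) 77 = \left(-11 - - \frac{20}{27}\right) 77 = \left(-11 + \frac{20}{27}\right) 77 = \left(- \frac{277}{27}\right) 77 = - \frac{21329}{27} \approx -789.96$)
$\left(-150 - 84\right) t = \left(-150 - 84\right) \left(- \frac{21329}{27}\right) = \left(-234\right) \left(- \frac{21329}{27}\right) = \frac{554554}{3}$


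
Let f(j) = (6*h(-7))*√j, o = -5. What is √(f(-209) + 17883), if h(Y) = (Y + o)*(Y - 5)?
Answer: 3*√(1987 + 96*I*√209) ≈ 140.88 + 44.33*I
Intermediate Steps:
h(Y) = (-5 + Y)² (h(Y) = (Y - 5)*(Y - 5) = (-5 + Y)*(-5 + Y) = (-5 + Y)²)
f(j) = 864*√j (f(j) = (6*(25 + (-7)² - 10*(-7)))*√j = (6*(25 + 49 + 70))*√j = (6*144)*√j = 864*√j)
√(f(-209) + 17883) = √(864*√(-209) + 17883) = √(864*(I*√209) + 17883) = √(864*I*√209 + 17883) = √(17883 + 864*I*√209)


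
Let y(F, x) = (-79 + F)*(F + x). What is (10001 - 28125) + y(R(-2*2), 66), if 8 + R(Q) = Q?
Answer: -23038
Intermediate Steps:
R(Q) = -8 + Q
(10001 - 28125) + y(R(-2*2), 66) = (10001 - 28125) + ((-8 - 2*2)² - 79*(-8 - 2*2) - 79*66 + (-8 - 2*2)*66) = -18124 + ((-8 - 4)² - 79*(-8 - 4) - 5214 + (-8 - 4)*66) = -18124 + ((-12)² - 79*(-12) - 5214 - 12*66) = -18124 + (144 + 948 - 5214 - 792) = -18124 - 4914 = -23038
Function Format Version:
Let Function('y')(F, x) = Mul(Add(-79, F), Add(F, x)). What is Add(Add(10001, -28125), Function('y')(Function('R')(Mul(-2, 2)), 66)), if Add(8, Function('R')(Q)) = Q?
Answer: -23038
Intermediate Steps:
Function('R')(Q) = Add(-8, Q)
Add(Add(10001, -28125), Function('y')(Function('R')(Mul(-2, 2)), 66)) = Add(Add(10001, -28125), Add(Pow(Add(-8, Mul(-2, 2)), 2), Mul(-79, Add(-8, Mul(-2, 2))), Mul(-79, 66), Mul(Add(-8, Mul(-2, 2)), 66))) = Add(-18124, Add(Pow(Add(-8, -4), 2), Mul(-79, Add(-8, -4)), -5214, Mul(Add(-8, -4), 66))) = Add(-18124, Add(Pow(-12, 2), Mul(-79, -12), -5214, Mul(-12, 66))) = Add(-18124, Add(144, 948, -5214, -792)) = Add(-18124, -4914) = -23038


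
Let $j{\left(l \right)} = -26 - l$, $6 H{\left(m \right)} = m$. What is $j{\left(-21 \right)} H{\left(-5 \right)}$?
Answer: $\frac{25}{6} \approx 4.1667$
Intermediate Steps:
$H{\left(m \right)} = \frac{m}{6}$
$j{\left(-21 \right)} H{\left(-5 \right)} = \left(-26 - -21\right) \frac{1}{6} \left(-5\right) = \left(-26 + 21\right) \left(- \frac{5}{6}\right) = \left(-5\right) \left(- \frac{5}{6}\right) = \frac{25}{6}$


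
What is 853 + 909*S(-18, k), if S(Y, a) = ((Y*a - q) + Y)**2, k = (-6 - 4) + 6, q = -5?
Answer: 3165082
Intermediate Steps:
k = -4 (k = -10 + 6 = -4)
S(Y, a) = (5 + Y + Y*a)**2 (S(Y, a) = ((Y*a - 1*(-5)) + Y)**2 = ((Y*a + 5) + Y)**2 = ((5 + Y*a) + Y)**2 = (5 + Y + Y*a)**2)
853 + 909*S(-18, k) = 853 + 909*(5 - 18 - 18*(-4))**2 = 853 + 909*(5 - 18 + 72)**2 = 853 + 909*59**2 = 853 + 909*3481 = 853 + 3164229 = 3165082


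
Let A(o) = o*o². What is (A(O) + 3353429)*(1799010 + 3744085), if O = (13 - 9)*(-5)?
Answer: 18544030762755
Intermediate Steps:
O = -20 (O = 4*(-5) = -20)
A(o) = o³
(A(O) + 3353429)*(1799010 + 3744085) = ((-20)³ + 3353429)*(1799010 + 3744085) = (-8000 + 3353429)*5543095 = 3345429*5543095 = 18544030762755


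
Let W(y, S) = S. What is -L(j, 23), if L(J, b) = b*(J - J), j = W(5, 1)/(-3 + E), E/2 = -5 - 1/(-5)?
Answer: 0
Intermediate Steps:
E = -48/5 (E = 2*(-5 - 1/(-5)) = 2*(-5 - 1*(-⅕)) = 2*(-5 + ⅕) = 2*(-24/5) = -48/5 ≈ -9.6000)
j = -5/63 (j = 1/(-3 - 48/5) = 1/(-63/5) = 1*(-5/63) = -5/63 ≈ -0.079365)
L(J, b) = 0 (L(J, b) = b*0 = 0)
-L(j, 23) = -1*0 = 0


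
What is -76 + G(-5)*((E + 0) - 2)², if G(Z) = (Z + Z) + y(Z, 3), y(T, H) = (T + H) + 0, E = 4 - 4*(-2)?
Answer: -1276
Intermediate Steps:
E = 12 (E = 4 + 8 = 12)
y(T, H) = H + T (y(T, H) = (H + T) + 0 = H + T)
G(Z) = 3 + 3*Z (G(Z) = (Z + Z) + (3 + Z) = 2*Z + (3 + Z) = 3 + 3*Z)
-76 + G(-5)*((E + 0) - 2)² = -76 + (3 + 3*(-5))*((12 + 0) - 2)² = -76 + (3 - 15)*(12 - 2)² = -76 - 12*10² = -76 - 12*100 = -76 - 1200 = -1276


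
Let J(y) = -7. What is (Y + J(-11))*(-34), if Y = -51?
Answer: 1972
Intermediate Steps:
(Y + J(-11))*(-34) = (-51 - 7)*(-34) = -58*(-34) = 1972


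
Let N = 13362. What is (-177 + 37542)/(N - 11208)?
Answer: 12455/718 ≈ 17.347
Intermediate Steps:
(-177 + 37542)/(N - 11208) = (-177 + 37542)/(13362 - 11208) = 37365/2154 = 37365*(1/2154) = 12455/718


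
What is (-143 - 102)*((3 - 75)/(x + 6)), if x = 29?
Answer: 504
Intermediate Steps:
(-143 - 102)*((3 - 75)/(x + 6)) = (-143 - 102)*((3 - 75)/(29 + 6)) = -(-17640)/35 = -245*(-72/35) = 504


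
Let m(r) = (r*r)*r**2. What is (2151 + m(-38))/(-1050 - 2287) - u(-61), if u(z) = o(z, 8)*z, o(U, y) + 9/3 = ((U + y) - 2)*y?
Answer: -92263038/3337 ≈ -27649.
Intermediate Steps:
m(r) = r**4 (m(r) = r**2*r**2 = r**4)
o(U, y) = -3 + y*(-2 + U + y) (o(U, y) = -3 + ((U + y) - 2)*y = -3 + (-2 + U + y)*y = -3 + y*(-2 + U + y))
u(z) = z*(45 + 8*z) (u(z) = (-3 + 8**2 - 2*8 + z*8)*z = (-3 + 64 - 16 + 8*z)*z = (45 + 8*z)*z = z*(45 + 8*z))
(2151 + m(-38))/(-1050 - 2287) - u(-61) = (2151 + (-38)**4)/(-1050 - 2287) - (-61)*(45 + 8*(-61)) = (2151 + 2085136)/(-3337) - (-61)*(45 - 488) = 2087287*(-1/3337) - (-61)*(-443) = -2087287/3337 - 1*27023 = -2087287/3337 - 27023 = -92263038/3337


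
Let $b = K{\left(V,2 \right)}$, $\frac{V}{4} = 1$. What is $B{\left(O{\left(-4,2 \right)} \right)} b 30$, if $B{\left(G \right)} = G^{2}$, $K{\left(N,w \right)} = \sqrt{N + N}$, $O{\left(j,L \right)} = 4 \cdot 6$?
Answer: $34560 \sqrt{2} \approx 48875.0$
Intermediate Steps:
$V = 4$ ($V = 4 \cdot 1 = 4$)
$O{\left(j,L \right)} = 24$
$K{\left(N,w \right)} = \sqrt{2} \sqrt{N}$ ($K{\left(N,w \right)} = \sqrt{2 N} = \sqrt{2} \sqrt{N}$)
$b = 2 \sqrt{2}$ ($b = \sqrt{2} \sqrt{4} = \sqrt{2} \cdot 2 = 2 \sqrt{2} \approx 2.8284$)
$B{\left(O{\left(-4,2 \right)} \right)} b 30 = 24^{2} \cdot 2 \sqrt{2} \cdot 30 = 576 \cdot 2 \sqrt{2} \cdot 30 = 1152 \sqrt{2} \cdot 30 = 34560 \sqrt{2}$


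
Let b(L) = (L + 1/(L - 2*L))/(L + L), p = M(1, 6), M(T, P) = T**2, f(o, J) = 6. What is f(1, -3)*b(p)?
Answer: 0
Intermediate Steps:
p = 1 (p = 1**2 = 1)
b(L) = (L - 1/L)/(2*L) (b(L) = (L + 1/(-L))/((2*L)) = (L - 1/L)*(1/(2*L)) = (L - 1/L)/(2*L))
f(1, -3)*b(p) = 6*((1/2)*(-1 + 1**2)/1**2) = 6*((1/2)*1*(-1 + 1)) = 6*((1/2)*1*0) = 6*0 = 0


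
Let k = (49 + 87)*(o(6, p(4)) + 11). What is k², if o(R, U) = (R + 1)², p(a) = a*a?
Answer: 66585600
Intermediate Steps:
p(a) = a²
o(R, U) = (1 + R)²
k = 8160 (k = (49 + 87)*((1 + 6)² + 11) = 136*(7² + 11) = 136*(49 + 11) = 136*60 = 8160)
k² = 8160² = 66585600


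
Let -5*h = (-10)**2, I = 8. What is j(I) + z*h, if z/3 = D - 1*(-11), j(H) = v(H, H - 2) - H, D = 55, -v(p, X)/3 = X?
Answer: -3986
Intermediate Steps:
v(p, X) = -3*X
j(H) = 6 - 4*H (j(H) = -3*(H - 2) - H = -3*(-2 + H) - H = (6 - 3*H) - H = 6 - 4*H)
z = 198 (z = 3*(55 - 1*(-11)) = 3*(55 + 11) = 3*66 = 198)
h = -20 (h = -1/5*(-10)**2 = -1/5*100 = -20)
j(I) + z*h = (6 - 4*8) + 198*(-20) = (6 - 32) - 3960 = -26 - 3960 = -3986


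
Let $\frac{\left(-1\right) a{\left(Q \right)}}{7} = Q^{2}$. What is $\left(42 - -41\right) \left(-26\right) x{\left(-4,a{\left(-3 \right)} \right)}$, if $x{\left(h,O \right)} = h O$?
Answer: $-543816$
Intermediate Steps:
$a{\left(Q \right)} = - 7 Q^{2}$
$x{\left(h,O \right)} = O h$
$\left(42 - -41\right) \left(-26\right) x{\left(-4,a{\left(-3 \right)} \right)} = \left(42 - -41\right) \left(-26\right) - 7 \left(-3\right)^{2} \left(-4\right) = \left(42 + 41\right) \left(-26\right) \left(-7\right) 9 \left(-4\right) = 83 \left(-26\right) \left(\left(-63\right) \left(-4\right)\right) = \left(-2158\right) 252 = -543816$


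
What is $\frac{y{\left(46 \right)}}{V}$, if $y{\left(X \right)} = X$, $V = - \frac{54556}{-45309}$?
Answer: $\frac{45309}{1186} \approx 38.203$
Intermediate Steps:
$V = \frac{54556}{45309}$ ($V = \left(-54556\right) \left(- \frac{1}{45309}\right) = \frac{54556}{45309} \approx 1.2041$)
$\frac{y{\left(46 \right)}}{V} = \frac{46}{\frac{54556}{45309}} = 46 \cdot \frac{45309}{54556} = \frac{45309}{1186}$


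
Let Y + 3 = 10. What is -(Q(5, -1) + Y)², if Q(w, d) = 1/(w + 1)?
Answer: -1849/36 ≈ -51.361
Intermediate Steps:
Q(w, d) = 1/(1 + w)
Y = 7 (Y = -3 + 10 = 7)
-(Q(5, -1) + Y)² = -(1/(1 + 5) + 7)² = -(1/6 + 7)² = -(⅙ + 7)² = -(43/6)² = -1*1849/36 = -1849/36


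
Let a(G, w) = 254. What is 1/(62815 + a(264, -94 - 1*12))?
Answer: 1/63069 ≈ 1.5856e-5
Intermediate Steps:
1/(62815 + a(264, -94 - 1*12)) = 1/(62815 + 254) = 1/63069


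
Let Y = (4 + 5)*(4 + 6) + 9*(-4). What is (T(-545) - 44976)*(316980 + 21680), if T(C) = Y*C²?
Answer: 5416654698840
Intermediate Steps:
Y = 54 (Y = 9*10 - 36 = 90 - 36 = 54)
T(C) = 54*C²
(T(-545) - 44976)*(316980 + 21680) = (54*(-545)² - 44976)*(316980 + 21680) = (54*297025 - 44976)*338660 = (16039350 - 44976)*338660 = 15994374*338660 = 5416654698840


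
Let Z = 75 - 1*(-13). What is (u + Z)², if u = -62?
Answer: 676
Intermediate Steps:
Z = 88 (Z = 75 + 13 = 88)
(u + Z)² = (-62 + 88)² = 26² = 676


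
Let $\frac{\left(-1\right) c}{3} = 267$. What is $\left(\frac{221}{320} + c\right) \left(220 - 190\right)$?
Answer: $- \frac{768297}{32} \approx -24009.0$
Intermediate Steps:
$c = -801$ ($c = \left(-3\right) 267 = -801$)
$\left(\frac{221}{320} + c\right) \left(220 - 190\right) = \left(\frac{221}{320} - 801\right) \left(220 - 190\right) = \left(221 \cdot \frac{1}{320} - 801\right) 30 = \left(\frac{221}{320} - 801\right) 30 = \left(- \frac{256099}{320}\right) 30 = - \frac{768297}{32}$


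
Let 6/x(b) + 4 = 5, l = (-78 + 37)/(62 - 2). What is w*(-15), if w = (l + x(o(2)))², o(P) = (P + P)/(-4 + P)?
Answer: -101761/240 ≈ -424.00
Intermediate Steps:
l = -41/60 ≈ -0.68333
o(P) = 2*P/(-4 + P) (o(P) = (2*P)/(-4 + P) = 2*P/(-4 + P))
x(b) = 6 (x(b) = 6/(-4 + 5) = 6/1 = 6*1 = 6)
w = 101761/3600 (w = (-41/60 + 6)² = (319/60)² = 101761/3600 ≈ 28.267)
w*(-15) = (101761/3600)*(-15) = -101761/240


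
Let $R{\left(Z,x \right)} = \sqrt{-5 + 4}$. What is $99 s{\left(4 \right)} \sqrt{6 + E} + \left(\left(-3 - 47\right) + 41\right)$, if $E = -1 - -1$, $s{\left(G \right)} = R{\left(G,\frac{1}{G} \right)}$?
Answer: $-9 + 99 i \sqrt{6} \approx -9.0 + 242.5 i$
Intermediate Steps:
$R{\left(Z,x \right)} = i$ ($R{\left(Z,x \right)} = \sqrt{-1} = i$)
$s{\left(G \right)} = i$
$E = 0$ ($E = -1 + 1 = 0$)
$99 s{\left(4 \right)} \sqrt{6 + E} + \left(\left(-3 - 47\right) + 41\right) = 99 i \sqrt{6 + 0} + \left(\left(-3 - 47\right) + 41\right) = 99 i \sqrt{6} + \left(-50 + 41\right) = 99 i \sqrt{6} - 9 = -9 + 99 i \sqrt{6}$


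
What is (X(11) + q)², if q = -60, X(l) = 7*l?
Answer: 289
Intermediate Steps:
(X(11) + q)² = (7*11 - 60)² = (77 - 60)² = 17² = 289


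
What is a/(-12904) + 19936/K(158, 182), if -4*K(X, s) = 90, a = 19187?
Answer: -515371703/580680 ≈ -887.53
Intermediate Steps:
K(X, s) = -45/2 (K(X, s) = -¼*90 = -45/2)
a/(-12904) + 19936/K(158, 182) = 19187/(-12904) + 19936/(-45/2) = 19187*(-1/12904) + 19936*(-2/45) = -19187/12904 - 39872/45 = -515371703/580680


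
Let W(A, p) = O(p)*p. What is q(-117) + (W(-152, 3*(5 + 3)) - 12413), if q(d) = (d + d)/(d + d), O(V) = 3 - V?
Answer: -12916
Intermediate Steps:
W(A, p) = p*(3 - p) (W(A, p) = (3 - p)*p = p*(3 - p))
q(d) = 1 (q(d) = (2*d)/((2*d)) = (2*d)*(1/(2*d)) = 1)
q(-117) + (W(-152, 3*(5 + 3)) - 12413) = 1 + ((3*(5 + 3))*(3 - 3*(5 + 3)) - 12413) = 1 + ((3*8)*(3 - 3*8) - 12413) = 1 + (24*(3 - 1*24) - 12413) = 1 + (24*(3 - 24) - 12413) = 1 + (24*(-21) - 12413) = 1 + (-504 - 12413) = 1 - 12917 = -12916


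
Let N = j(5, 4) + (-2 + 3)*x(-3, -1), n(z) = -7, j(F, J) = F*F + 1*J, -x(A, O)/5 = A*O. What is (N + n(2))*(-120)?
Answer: -840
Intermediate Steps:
x(A, O) = -5*A*O
j(F, J) = J + F² (j(F, J) = F² + J = J + F²)
N = 14 (N = (4 + 5²) + (-2 + 3)*(-5*(-3)*(-1)) = (4 + 25) + 1*(-15) = 29 - 15 = 14)
(N + n(2))*(-120) = (14 - 7)*(-120) = 7*(-120) = -840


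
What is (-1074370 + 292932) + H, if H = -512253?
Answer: -1293691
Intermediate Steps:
(-1074370 + 292932) + H = (-1074370 + 292932) - 512253 = -781438 - 512253 = -1293691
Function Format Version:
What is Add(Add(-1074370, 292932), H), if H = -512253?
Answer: -1293691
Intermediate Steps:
Add(Add(-1074370, 292932), H) = Add(Add(-1074370, 292932), -512253) = Add(-781438, -512253) = -1293691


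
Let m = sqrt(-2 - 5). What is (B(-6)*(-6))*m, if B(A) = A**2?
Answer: -216*I*sqrt(7) ≈ -571.48*I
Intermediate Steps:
m = I*sqrt(7) (m = sqrt(-7) = I*sqrt(7) ≈ 2.6458*I)
(B(-6)*(-6))*m = ((-6)**2*(-6))*(I*sqrt(7)) = (36*(-6))*(I*sqrt(7)) = -216*I*sqrt(7)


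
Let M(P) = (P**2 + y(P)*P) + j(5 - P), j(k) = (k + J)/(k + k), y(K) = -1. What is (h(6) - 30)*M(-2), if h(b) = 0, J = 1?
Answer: -1380/7 ≈ -197.14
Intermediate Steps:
j(k) = (1 + k)/(2*k) (j(k) = (k + 1)/(k + k) = (1 + k)/((2*k)) = (1 + k)*(1/(2*k)) = (1 + k)/(2*k))
M(P) = P**2 - P + (6 - P)/(2*(5 - P)) (M(P) = (P**2 - P) + (1 + (5 - P))/(2*(5 - P)) = (P**2 - P) + (6 - P)/(2*(5 - P)) = P**2 - P + (6 - P)/(2*(5 - P)))
(h(6) - 30)*M(-2) = (0 - 30)*((-3 + (1/2)*(-2) - 2*(-1 - 2)*(-5 - 2))/(-5 - 2)) = -30*(-3 - 1 - 2*(-3)*(-7))/(-7) = -(-30)*(-3 - 1 - 42)/7 = -(-30)*(-46)/7 = -30*46/7 = -1380/7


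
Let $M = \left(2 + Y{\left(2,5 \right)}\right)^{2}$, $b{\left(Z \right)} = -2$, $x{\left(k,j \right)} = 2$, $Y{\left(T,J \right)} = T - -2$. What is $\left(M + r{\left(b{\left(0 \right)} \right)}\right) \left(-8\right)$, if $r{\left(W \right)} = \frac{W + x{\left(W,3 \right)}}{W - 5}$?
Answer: $-288$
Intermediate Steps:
$Y{\left(T,J \right)} = 2 + T$ ($Y{\left(T,J \right)} = T + 2 = 2 + T$)
$M = 36$ ($M = \left(2 + \left(2 + 2\right)\right)^{2} = \left(2 + 4\right)^{2} = 6^{2} = 36$)
$r{\left(W \right)} = \frac{2 + W}{-5 + W}$ ($r{\left(W \right)} = \frac{W + 2}{W - 5} = \frac{2 + W}{-5 + W}$)
$\left(M + r{\left(b{\left(0 \right)} \right)}\right) \left(-8\right) = \left(36 + \frac{2 - 2}{-5 - 2}\right) \left(-8\right) = \left(36 + \frac{1}{-7} \cdot 0\right) \left(-8\right) = \left(36 - 0\right) \left(-8\right) = \left(36 + 0\right) \left(-8\right) = 36 \left(-8\right) = -288$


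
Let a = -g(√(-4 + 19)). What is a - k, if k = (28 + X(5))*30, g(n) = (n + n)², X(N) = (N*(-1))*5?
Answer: -150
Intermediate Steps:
X(N) = -5*N (X(N) = -N*5 = -5*N)
g(n) = 4*n² (g(n) = (2*n)² = 4*n²)
k = 90 (k = (28 - 5*5)*30 = (28 - 25)*30 = 3*30 = 90)
a = -60 (a = -4*(√(-4 + 19))² = -4*(√15)² = -4*15 = -1*60 = -60)
a - k = -60 - 1*90 = -60 - 90 = -150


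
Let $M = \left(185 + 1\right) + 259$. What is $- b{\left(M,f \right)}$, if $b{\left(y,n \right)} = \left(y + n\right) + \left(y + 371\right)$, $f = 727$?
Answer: $-1988$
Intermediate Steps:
$M = 445$ ($M = 186 + 259 = 445$)
$b{\left(y,n \right)} = 371 + n + 2 y$ ($b{\left(y,n \right)} = \left(n + y\right) + \left(371 + y\right) = 371 + n + 2 y$)
$- b{\left(M,f \right)} = - (371 + 727 + 2 \cdot 445) = - (371 + 727 + 890) = \left(-1\right) 1988 = -1988$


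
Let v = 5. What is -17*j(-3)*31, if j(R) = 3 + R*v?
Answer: 6324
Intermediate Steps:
j(R) = 3 + 5*R (j(R) = 3 + R*5 = 3 + 5*R)
-17*j(-3)*31 = -17*(3 + 5*(-3))*31 = -17*(3 - 15)*31 = -17*(-12)*31 = 204*31 = 6324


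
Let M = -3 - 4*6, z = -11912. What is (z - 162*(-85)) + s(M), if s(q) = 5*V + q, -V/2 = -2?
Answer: 1851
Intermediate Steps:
V = 4 (V = -2*(-2) = 4)
M = -27 (M = -3 - 24 = -27)
s(q) = 20 + q (s(q) = 5*4 + q = 20 + q)
(z - 162*(-85)) + s(M) = (-11912 - 162*(-85)) + (20 - 27) = (-11912 + 13770) - 7 = 1858 - 7 = 1851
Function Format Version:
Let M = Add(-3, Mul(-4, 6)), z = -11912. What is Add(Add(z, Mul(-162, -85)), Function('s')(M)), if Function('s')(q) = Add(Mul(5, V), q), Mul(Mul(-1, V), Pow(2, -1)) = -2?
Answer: 1851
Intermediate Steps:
V = 4 (V = Mul(-2, -2) = 4)
M = -27 (M = Add(-3, -24) = -27)
Function('s')(q) = Add(20, q) (Function('s')(q) = Add(Mul(5, 4), q) = Add(20, q))
Add(Add(z, Mul(-162, -85)), Function('s')(M)) = Add(Add(-11912, Mul(-162, -85)), Add(20, -27)) = Add(Add(-11912, 13770), -7) = Add(1858, -7) = 1851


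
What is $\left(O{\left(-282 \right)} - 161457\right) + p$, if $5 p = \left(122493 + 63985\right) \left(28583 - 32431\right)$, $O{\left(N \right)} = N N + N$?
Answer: $- \frac{717978419}{5} \approx -1.436 \cdot 10^{8}$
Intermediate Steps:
$O{\left(N \right)} = N + N^{2}$ ($O{\left(N \right)} = N^{2} + N = N + N^{2}$)
$p = - \frac{717567344}{5}$ ($p = \frac{\left(122493 + 63985\right) \left(28583 - 32431\right)}{5} = \frac{186478 \left(-3848\right)}{5} = \frac{1}{5} \left(-717567344\right) = - \frac{717567344}{5} \approx -1.4351 \cdot 10^{8}$)
$\left(O{\left(-282 \right)} - 161457\right) + p = \left(- 282 \left(1 - 282\right) - 161457\right) - \frac{717567344}{5} = \left(\left(-282\right) \left(-281\right) - 161457\right) - \frac{717567344}{5} = \left(79242 - 161457\right) - \frac{717567344}{5} = -82215 - \frac{717567344}{5} = - \frac{717978419}{5}$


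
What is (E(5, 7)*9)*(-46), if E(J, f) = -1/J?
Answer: 414/5 ≈ 82.800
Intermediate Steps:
(E(5, 7)*9)*(-46) = (-1/5*9)*(-46) = (-1*⅕*9)*(-46) = -⅕*9*(-46) = -9/5*(-46) = 414/5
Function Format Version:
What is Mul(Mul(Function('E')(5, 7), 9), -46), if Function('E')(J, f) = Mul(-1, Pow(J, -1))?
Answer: Rational(414, 5) ≈ 82.800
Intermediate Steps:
Mul(Mul(Function('E')(5, 7), 9), -46) = Mul(Mul(Mul(-1, Pow(5, -1)), 9), -46) = Mul(Mul(Mul(-1, Rational(1, 5)), 9), -46) = Mul(Mul(Rational(-1, 5), 9), -46) = Mul(Rational(-9, 5), -46) = Rational(414, 5)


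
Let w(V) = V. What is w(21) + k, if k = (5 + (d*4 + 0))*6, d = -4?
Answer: -45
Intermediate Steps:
k = -66 (k = (5 + (-4*4 + 0))*6 = (5 + (-16 + 0))*6 = (5 - 16)*6 = -11*6 = -66)
w(21) + k = 21 - 66 = -45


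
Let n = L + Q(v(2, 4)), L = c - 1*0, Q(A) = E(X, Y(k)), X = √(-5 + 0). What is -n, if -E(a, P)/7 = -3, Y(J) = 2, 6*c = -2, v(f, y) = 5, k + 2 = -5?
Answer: -62/3 ≈ -20.667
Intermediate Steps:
k = -7 (k = -2 - 5 = -7)
c = -⅓ (c = (⅙)*(-2) = -⅓ ≈ -0.33333)
X = I*√5 (X = √(-5) = I*√5 ≈ 2.2361*I)
E(a, P) = 21 (E(a, P) = -7*(-3) = 21)
Q(A) = 21
L = -⅓ (L = -⅓ - 1*0 = -⅓ + 0 = -⅓ ≈ -0.33333)
n = 62/3 (n = -⅓ + 21 = 62/3 ≈ 20.667)
-n = -1*62/3 = -62/3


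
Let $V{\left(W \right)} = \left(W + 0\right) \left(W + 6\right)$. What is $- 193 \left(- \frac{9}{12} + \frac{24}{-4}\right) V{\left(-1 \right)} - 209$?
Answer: $- \frac{26891}{4} \approx -6722.8$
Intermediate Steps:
$V{\left(W \right)} = W \left(6 + W\right)$
$- 193 \left(- \frac{9}{12} + \frac{24}{-4}\right) V{\left(-1 \right)} - 209 = - 193 \left(- \frac{9}{12} + \frac{24}{-4}\right) \left(- (6 - 1)\right) - 209 = - 193 \left(\left(-9\right) \frac{1}{12} + 24 \left(- \frac{1}{4}\right)\right) \left(\left(-1\right) 5\right) - 209 = - 193 \left(- \frac{3}{4} - 6\right) \left(-5\right) - 209 = - 193 \left(\left(- \frac{27}{4}\right) \left(-5\right)\right) - 209 = \left(-193\right) \frac{135}{4} - 209 = - \frac{26055}{4} - 209 = - \frac{26891}{4}$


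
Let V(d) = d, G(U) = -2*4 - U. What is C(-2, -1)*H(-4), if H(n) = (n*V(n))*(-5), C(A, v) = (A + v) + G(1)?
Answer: 960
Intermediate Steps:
G(U) = -8 - U
C(A, v) = -9 + A + v (C(A, v) = (A + v) + (-8 - 1*1) = (A + v) + (-8 - 1) = (A + v) - 9 = -9 + A + v)
H(n) = -5*n² (H(n) = (n*n)*(-5) = n²*(-5) = -5*n²)
C(-2, -1)*H(-4) = (-9 - 2 - 1)*(-5*(-4)²) = -(-60)*16 = -12*(-80) = 960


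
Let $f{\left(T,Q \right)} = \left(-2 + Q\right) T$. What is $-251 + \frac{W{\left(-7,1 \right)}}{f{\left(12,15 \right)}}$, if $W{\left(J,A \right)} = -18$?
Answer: $- \frac{6529}{26} \approx -251.12$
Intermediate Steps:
$f{\left(T,Q \right)} = T \left(-2 + Q\right)$
$-251 + \frac{W{\left(-7,1 \right)}}{f{\left(12,15 \right)}} = -251 - \frac{18}{12 \left(-2 + 15\right)} = -251 - \frac{18}{12 \cdot 13} = -251 - \frac{18}{156} = -251 - \frac{3}{26} = - \frac{6529}{26}$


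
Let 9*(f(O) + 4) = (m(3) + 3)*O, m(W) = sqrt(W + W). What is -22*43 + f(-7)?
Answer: -2857/3 - 7*sqrt(6)/9 ≈ -954.24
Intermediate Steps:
m(W) = sqrt(2)*sqrt(W) (m(W) = sqrt(2*W) = sqrt(2)*sqrt(W))
f(O) = -4 + O*(3 + sqrt(6))/9 (f(O) = -4 + ((sqrt(2)*sqrt(3) + 3)*O)/9 = -4 + ((sqrt(6) + 3)*O)/9 = -4 + ((3 + sqrt(6))*O)/9 = -4 + (O*(3 + sqrt(6)))/9 = -4 + O*(3 + sqrt(6))/9)
-22*43 + f(-7) = -22*43 + (-4 + (1/3)*(-7) + (1/9)*(-7)*sqrt(6)) = -946 + (-4 - 7/3 - 7*sqrt(6)/9) = -946 + (-19/3 - 7*sqrt(6)/9) = -2857/3 - 7*sqrt(6)/9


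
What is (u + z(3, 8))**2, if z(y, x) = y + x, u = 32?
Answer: 1849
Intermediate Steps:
z(y, x) = x + y
(u + z(3, 8))**2 = (32 + (8 + 3))**2 = (32 + 11)**2 = 43**2 = 1849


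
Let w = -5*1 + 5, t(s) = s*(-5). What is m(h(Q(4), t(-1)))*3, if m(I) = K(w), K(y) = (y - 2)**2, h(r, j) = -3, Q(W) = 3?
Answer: 12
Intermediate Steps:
t(s) = -5*s
w = 0 (w = -5 + 5 = 0)
K(y) = (-2 + y)**2
m(I) = 4 (m(I) = (-2 + 0)**2 = (-2)**2 = 4)
m(h(Q(4), t(-1)))*3 = 4*3 = 12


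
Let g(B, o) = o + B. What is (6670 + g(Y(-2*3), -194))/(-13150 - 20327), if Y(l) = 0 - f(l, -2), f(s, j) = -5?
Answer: -6481/33477 ≈ -0.19360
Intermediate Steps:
Y(l) = 5 (Y(l) = 0 - 1*(-5) = 0 + 5 = 5)
g(B, o) = B + o
(6670 + g(Y(-2*3), -194))/(-13150 - 20327) = (6670 + (5 - 194))/(-13150 - 20327) = (6670 - 189)/(-33477) = 6481*(-1/33477) = -6481/33477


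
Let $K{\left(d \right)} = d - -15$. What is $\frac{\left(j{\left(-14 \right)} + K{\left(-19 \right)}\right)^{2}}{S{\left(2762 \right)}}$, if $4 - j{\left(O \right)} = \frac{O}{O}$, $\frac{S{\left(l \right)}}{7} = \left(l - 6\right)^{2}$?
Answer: $\frac{1}{53168752} \approx 1.8808 \cdot 10^{-8}$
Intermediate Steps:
$K{\left(d \right)} = 15 + d$ ($K{\left(d \right)} = d + 15 = 15 + d$)
$S{\left(l \right)} = 7 \left(-6 + l\right)^{2}$ ($S{\left(l \right)} = 7 \left(l - 6\right)^{2} = 7 \left(-6 + l\right)^{2}$)
$j{\left(O \right)} = 3$ ($j{\left(O \right)} = 4 - \frac{O}{O} = 4 - 1 = 3$)
$\frac{\left(j{\left(-14 \right)} + K{\left(-19 \right)}\right)^{2}}{S{\left(2762 \right)}} = \frac{\left(3 + \left(15 - 19\right)\right)^{2}}{7 \left(-6 + 2762\right)^{2}} = \frac{\left(3 - 4\right)^{2}}{7 \cdot 2756^{2}} = \frac{\left(-1\right)^{2}}{7 \cdot 7595536} = 1 \cdot \frac{1}{53168752} = \frac{1}{53168752}$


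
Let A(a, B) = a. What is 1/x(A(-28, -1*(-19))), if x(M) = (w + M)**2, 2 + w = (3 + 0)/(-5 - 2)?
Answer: 49/45369 ≈ 0.0010800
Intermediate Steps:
w = -17/7 (w = -2 + (3 + 0)/(-5 - 2) = -2 + 3/(-7) = -2 + 3*(-1/7) = -2 - 3/7 = -17/7 ≈ -2.4286)
x(M) = (-17/7 + M)**2
1/x(A(-28, -1*(-19))) = 1/((-17 + 7*(-28))**2/49) = 1/((-17 - 196)**2/49) = 1/((1/49)*(-213)**2) = 1/((1/49)*45369) = 1/(45369/49) = 49/45369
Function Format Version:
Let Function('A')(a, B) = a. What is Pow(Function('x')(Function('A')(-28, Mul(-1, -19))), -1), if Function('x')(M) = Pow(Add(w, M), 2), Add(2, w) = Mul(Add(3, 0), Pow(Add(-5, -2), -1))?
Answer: Rational(49, 45369) ≈ 0.0010800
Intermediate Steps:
w = Rational(-17, 7) (w = Add(-2, Mul(Add(3, 0), Pow(Add(-5, -2), -1))) = Add(-2, Mul(3, Pow(-7, -1))) = Add(-2, Mul(3, Rational(-1, 7))) = Add(-2, Rational(-3, 7)) = Rational(-17, 7) ≈ -2.4286)
Function('x')(M) = Pow(Add(Rational(-17, 7), M), 2)
Pow(Function('x')(Function('A')(-28, Mul(-1, -19))), -1) = Pow(Mul(Rational(1, 49), Pow(Add(-17, Mul(7, -28)), 2)), -1) = Pow(Mul(Rational(1, 49), Pow(Add(-17, -196), 2)), -1) = Pow(Mul(Rational(1, 49), Pow(-213, 2)), -1) = Pow(Mul(Rational(1, 49), 45369), -1) = Pow(Rational(45369, 49), -1) = Rational(49, 45369)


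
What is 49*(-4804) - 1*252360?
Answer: -487756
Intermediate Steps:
49*(-4804) - 1*252360 = -235396 - 252360 = -487756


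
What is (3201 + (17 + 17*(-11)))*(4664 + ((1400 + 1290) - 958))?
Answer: 19386276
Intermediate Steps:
(3201 + (17 + 17*(-11)))*(4664 + ((1400 + 1290) - 958)) = (3201 + (17 - 187))*(4664 + (2690 - 958)) = (3201 - 170)*(4664 + 1732) = 3031*6396 = 19386276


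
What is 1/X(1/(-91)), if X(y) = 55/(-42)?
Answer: -42/55 ≈ -0.76364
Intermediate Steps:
X(y) = -55/42 (X(y) = 55*(-1/42) = -55/42)
1/X(1/(-91)) = 1/(-55/42) = -42/55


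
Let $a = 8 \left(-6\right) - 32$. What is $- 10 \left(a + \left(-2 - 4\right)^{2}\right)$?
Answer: $440$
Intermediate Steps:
$a = -80$ ($a = -48 - 32 = -80$)
$- 10 \left(a + \left(-2 - 4\right)^{2}\right) = - 10 \left(-80 + \left(-2 - 4\right)^{2}\right) = - 10 \left(-80 + \left(-6\right)^{2}\right) = - 10 \left(-80 + 36\right) = \left(-10\right) \left(-44\right) = 440$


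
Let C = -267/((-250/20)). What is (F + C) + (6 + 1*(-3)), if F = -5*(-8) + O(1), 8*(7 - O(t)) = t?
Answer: 14247/200 ≈ 71.235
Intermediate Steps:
O(t) = 7 - t/8
F = 375/8 (F = -5*(-8) + (7 - ⅛*1) = 40 + (7 - ⅛) = 40 + 55/8 = 375/8 ≈ 46.875)
C = 534/25 (C = -267/((-250*1/20)) = -267/(-25/2) = -267*(-2/25) = 534/25 ≈ 21.360)
(F + C) + (6 + 1*(-3)) = (375/8 + 534/25) + (6 + 1*(-3)) = 13647/200 + (6 - 3) = 13647/200 + 3 = 14247/200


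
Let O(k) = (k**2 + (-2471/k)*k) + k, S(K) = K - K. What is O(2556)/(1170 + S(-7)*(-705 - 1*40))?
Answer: 6533221/1170 ≈ 5584.0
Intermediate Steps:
S(K) = 0
O(k) = -2471 + k + k**2 (O(k) = (k**2 - 2471) + k = (-2471 + k**2) + k = -2471 + k + k**2)
O(2556)/(1170 + S(-7)*(-705 - 1*40)) = (-2471 + 2556 + 2556**2)/(1170 + 0*(-705 - 1*40)) = (-2471 + 2556 + 6533136)/(1170 + 0*(-705 - 40)) = 6533221/(1170 + 0*(-745)) = 6533221/(1170 + 0) = 6533221/1170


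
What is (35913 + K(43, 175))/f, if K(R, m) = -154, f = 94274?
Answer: 35759/94274 ≈ 0.37931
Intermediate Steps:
(35913 + K(43, 175))/f = (35913 - 154)/94274 = 35759*(1/94274) = 35759/94274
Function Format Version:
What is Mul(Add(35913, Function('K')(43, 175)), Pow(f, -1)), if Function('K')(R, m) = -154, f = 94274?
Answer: Rational(35759, 94274) ≈ 0.37931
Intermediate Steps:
Mul(Add(35913, Function('K')(43, 175)), Pow(f, -1)) = Mul(Add(35913, -154), Pow(94274, -1)) = Mul(35759, Rational(1, 94274)) = Rational(35759, 94274)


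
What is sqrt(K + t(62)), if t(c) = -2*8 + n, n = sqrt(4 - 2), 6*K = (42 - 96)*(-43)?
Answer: sqrt(371 + sqrt(2)) ≈ 19.298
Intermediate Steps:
K = 387 (K = ((42 - 96)*(-43))/6 = (-54*(-43))/6 = (1/6)*2322 = 387)
n = sqrt(2) ≈ 1.4142
t(c) = -16 + sqrt(2) (t(c) = -2*8 + sqrt(2) = -16 + sqrt(2))
sqrt(K + t(62)) = sqrt(387 + (-16 + sqrt(2))) = sqrt(371 + sqrt(2))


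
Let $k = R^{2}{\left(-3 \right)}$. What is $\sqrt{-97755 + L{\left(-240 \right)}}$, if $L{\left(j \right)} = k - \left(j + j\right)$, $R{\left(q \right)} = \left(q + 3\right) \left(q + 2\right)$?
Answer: $5 i \sqrt{3891} \approx 311.89 i$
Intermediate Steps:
$R{\left(q \right)} = \left(2 + q\right) \left(3 + q\right)$ ($R{\left(q \right)} = \left(3 + q\right) \left(2 + q\right) = \left(2 + q\right) \left(3 + q\right)$)
$k = 0$ ($k = \left(6 + \left(-3\right)^{2} + 5 \left(-3\right)\right)^{2} = \left(6 + 9 - 15\right)^{2} = 0^{2} = 0$)
$L{\left(j \right)} = - 2 j$ ($L{\left(j \right)} = 0 - \left(j + j\right) = 0 - 2 j = - 2 j$)
$\sqrt{-97755 + L{\left(-240 \right)}} = \sqrt{-97755 - -480} = \sqrt{-97755 + 480} = \sqrt{-97275} = 5 i \sqrt{3891}$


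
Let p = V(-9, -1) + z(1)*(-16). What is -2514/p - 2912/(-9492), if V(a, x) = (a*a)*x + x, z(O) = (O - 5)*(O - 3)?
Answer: 145681/11865 ≈ 12.278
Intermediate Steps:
z(O) = (-5 + O)*(-3 + O)
V(a, x) = x + x*a² (V(a, x) = a²*x + x = x*a² + x = x + x*a²)
p = -210 (p = -(1 + (-9)²) + (15 + 1² - 8*1)*(-16) = -(1 + 81) + (15 + 1 - 8)*(-16) = -1*82 + 8*(-16) = -82 - 128 = -210)
-2514/p - 2912/(-9492) = -2514/(-210) - 2912/(-9492) = -2514*(-1/210) - 2912*(-1/9492) = 419/35 + 104/339 = 145681/11865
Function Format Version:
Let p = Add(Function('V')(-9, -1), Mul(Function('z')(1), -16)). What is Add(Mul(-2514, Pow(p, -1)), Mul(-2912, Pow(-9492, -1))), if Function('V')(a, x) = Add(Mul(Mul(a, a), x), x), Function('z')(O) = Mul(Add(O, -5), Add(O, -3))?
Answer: Rational(145681, 11865) ≈ 12.278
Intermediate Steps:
Function('z')(O) = Mul(Add(-5, O), Add(-3, O))
Function('V')(a, x) = Add(x, Mul(x, Pow(a, 2))) (Function('V')(a, x) = Add(Mul(Pow(a, 2), x), x) = Add(Mul(x, Pow(a, 2)), x) = Add(x, Mul(x, Pow(a, 2))))
p = -210 (p = Add(Mul(-1, Add(1, Pow(-9, 2))), Mul(Add(15, Pow(1, 2), Mul(-8, 1)), -16)) = Add(Mul(-1, Add(1, 81)), Mul(Add(15, 1, -8), -16)) = Add(Mul(-1, 82), Mul(8, -16)) = Add(-82, -128) = -210)
Add(Mul(-2514, Pow(p, -1)), Mul(-2912, Pow(-9492, -1))) = Add(Mul(-2514, Pow(-210, -1)), Mul(-2912, Pow(-9492, -1))) = Add(Mul(-2514, Rational(-1, 210)), Mul(-2912, Rational(-1, 9492))) = Add(Rational(419, 35), Rational(104, 339)) = Rational(145681, 11865)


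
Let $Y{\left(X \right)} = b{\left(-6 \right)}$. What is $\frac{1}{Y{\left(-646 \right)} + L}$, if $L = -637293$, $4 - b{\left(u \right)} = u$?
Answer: $- \frac{1}{637283} \approx -1.5692 \cdot 10^{-6}$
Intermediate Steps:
$b{\left(u \right)} = 4 - u$
$Y{\left(X \right)} = 10$ ($Y{\left(X \right)} = 4 - -6 = 4 + 6 = 10$)
$\frac{1}{Y{\left(-646 \right)} + L} = \frac{1}{10 - 637293} = \frac{1}{-637283} = - \frac{1}{637283}$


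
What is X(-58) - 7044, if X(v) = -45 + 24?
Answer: -7065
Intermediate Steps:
X(v) = -21
X(-58) - 7044 = -21 - 7044 = -7065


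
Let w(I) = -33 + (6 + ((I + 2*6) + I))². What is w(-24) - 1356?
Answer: -489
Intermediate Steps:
w(I) = -33 + (18 + 2*I)² (w(I) = -33 + (6 + ((I + 12) + I))² = -33 + (6 + ((12 + I) + I))² = -33 + (6 + (12 + 2*I))² = -33 + (18 + 2*I)²)
w(-24) - 1356 = (-33 + 4*(9 - 24)²) - 1356 = (-33 + 4*(-15)²) - 1356 = (-33 + 4*225) - 1356 = (-33 + 900) - 1356 = 867 - 1356 = -489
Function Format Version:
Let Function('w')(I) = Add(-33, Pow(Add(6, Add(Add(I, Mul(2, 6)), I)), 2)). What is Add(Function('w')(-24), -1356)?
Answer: -489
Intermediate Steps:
Function('w')(I) = Add(-33, Pow(Add(18, Mul(2, I)), 2)) (Function('w')(I) = Add(-33, Pow(Add(6, Add(Add(I, 12), I)), 2)) = Add(-33, Pow(Add(6, Add(Add(12, I), I)), 2)) = Add(-33, Pow(Add(6, Add(12, Mul(2, I))), 2)) = Add(-33, Pow(Add(18, Mul(2, I)), 2)))
Add(Function('w')(-24), -1356) = Add(Add(-33, Mul(4, Pow(Add(9, -24), 2))), -1356) = Add(Add(-33, Mul(4, Pow(-15, 2))), -1356) = Add(Add(-33, Mul(4, 225)), -1356) = Add(Add(-33, 900), -1356) = Add(867, -1356) = -489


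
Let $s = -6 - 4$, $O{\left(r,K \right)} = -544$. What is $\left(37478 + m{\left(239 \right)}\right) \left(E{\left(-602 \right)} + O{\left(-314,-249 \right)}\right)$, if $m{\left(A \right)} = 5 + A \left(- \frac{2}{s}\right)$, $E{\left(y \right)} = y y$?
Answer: $13580895288$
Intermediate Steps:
$s = -10$
$E{\left(y \right)} = y^{2}$
$m{\left(A \right)} = 5 + \frac{A}{5}$ ($m{\left(A \right)} = 5 + A \left(- \frac{2}{-10}\right) = 5 + A \left(\left(-2\right) \left(- \frac{1}{10}\right)\right) = 5 + A \frac{1}{5} = 5 + \frac{A}{5}$)
$\left(37478 + m{\left(239 \right)}\right) \left(E{\left(-602 \right)} + O{\left(-314,-249 \right)}\right) = \left(37478 + \left(5 + \frac{1}{5} \cdot 239\right)\right) \left(\left(-602\right)^{2} - 544\right) = \left(37478 + \left(5 + \frac{239}{5}\right)\right) \left(362404 - 544\right) = \left(37478 + \frac{264}{5}\right) 361860 = \frac{187654}{5} \cdot 361860 = 13580895288$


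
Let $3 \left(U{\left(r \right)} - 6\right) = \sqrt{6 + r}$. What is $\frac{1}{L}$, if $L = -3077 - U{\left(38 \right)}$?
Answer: $- \frac{27747}{85543957} + \frac{6 \sqrt{11}}{85543957} \approx -0.00032413$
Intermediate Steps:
$U{\left(r \right)} = 6 + \frac{\sqrt{6 + r}}{3}$
$L = -3083 - \frac{2 \sqrt{11}}{3}$ ($L = -3077 - \left(6 + \frac{\sqrt{6 + 38}}{3}\right) = -3077 - \left(6 + \frac{\sqrt{44}}{3}\right) = -3077 - \left(6 + \frac{2 \sqrt{11}}{3}\right) = -3083 - \frac{2 \sqrt{11}}{3} \approx -3085.2$)
$\frac{1}{L} = \frac{1}{-3083 - \frac{2 \sqrt{11}}{3}}$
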